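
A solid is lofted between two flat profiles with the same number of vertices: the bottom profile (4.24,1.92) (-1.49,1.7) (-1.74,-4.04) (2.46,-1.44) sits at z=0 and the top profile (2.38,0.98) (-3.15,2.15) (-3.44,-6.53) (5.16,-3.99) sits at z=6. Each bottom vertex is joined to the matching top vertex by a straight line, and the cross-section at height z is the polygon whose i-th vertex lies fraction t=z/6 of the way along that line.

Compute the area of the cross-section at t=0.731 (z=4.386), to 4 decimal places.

Cross-section at t=0.731: each vertex is (1-t)·p0[i] + t·p1[i].
  v1: (1-0.731)·(4.24,1.92) + 0.731·(2.38,0.98) = (2.8803,1.2329)
  v2: (1-0.731)·(-1.49,1.7) + 0.731·(-3.15,2.15) = (-2.7035,2.0290)
  v3: (1-0.731)·(-1.74,-4.04) + 0.731·(-3.44,-6.53) = (-2.9827,-5.8602)
  v4: (1-0.731)·(2.46,-1.44) + 0.731·(5.16,-3.99) = (4.4337,-3.3041)
Shoelace sum Σ(x_i·y_{i+1} − x_{i+1}·y_i):
  i=1: 2.8803·2.0290 − -2.7035·1.2329 = +9.1771 (running +9.1771)
  i=2: -2.7035·-5.8602 − -2.9827·2.0290 = +21.8945 (running +31.0716)
  i=3: -2.9827·-3.3041 − 4.4337·-5.8602 = +35.8373 (running +66.9089)
  i=4: 4.4337·1.2329 − 2.8803·-3.3041 = +14.9829 (running +81.8918)
Area = |Σ|/2 = |81.8918|/2 = 40.9459

Area at t=0.731: 40.9459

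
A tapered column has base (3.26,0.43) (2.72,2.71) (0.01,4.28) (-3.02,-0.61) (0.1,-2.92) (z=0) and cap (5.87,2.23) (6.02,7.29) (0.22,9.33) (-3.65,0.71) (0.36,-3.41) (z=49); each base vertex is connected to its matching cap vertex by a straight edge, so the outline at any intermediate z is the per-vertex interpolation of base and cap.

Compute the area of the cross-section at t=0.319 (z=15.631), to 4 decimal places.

Cross-section at t=0.319: each vertex is (1-t)·p0[i] + t·p1[i].
  v1: (1-0.319)·(3.26,0.43) + 0.319·(5.87,2.23) = (4.0926,1.0042)
  v2: (1-0.319)·(2.72,2.71) + 0.319·(6.02,7.29) = (3.7727,4.1710)
  v3: (1-0.319)·(0.01,4.28) + 0.319·(0.22,9.33) = (0.0770,5.8910)
  v4: (1-0.319)·(-3.02,-0.61) + 0.319·(-3.65,0.71) = (-3.2210,-0.1889)
  v5: (1-0.319)·(0.1,-2.92) + 0.319·(0.36,-3.41) = (0.1829,-3.0763)
Shoelace sum Σ(x_i·y_{i+1} − x_{i+1}·y_i):
  i=1: 4.0926·4.1710 − 3.7727·1.0042 = +13.2817 (running +13.2817)
  i=2: 3.7727·5.8910 − 0.0770·4.1710 = +21.9037 (running +35.1854)
  i=3: 0.0770·-0.1889 − -3.2210·5.8910 = +18.9600 (running +54.1454)
  i=4: -3.2210·-3.0763 − 0.1829·-0.1889 = +9.9433 (running +64.0887)
  i=5: 0.1829·1.0042 − 4.0926·-3.0763 = +12.7738 (running +76.8625)
Area = |Σ|/2 = |76.8625|/2 = 38.4312

Area at t=0.319: 38.4312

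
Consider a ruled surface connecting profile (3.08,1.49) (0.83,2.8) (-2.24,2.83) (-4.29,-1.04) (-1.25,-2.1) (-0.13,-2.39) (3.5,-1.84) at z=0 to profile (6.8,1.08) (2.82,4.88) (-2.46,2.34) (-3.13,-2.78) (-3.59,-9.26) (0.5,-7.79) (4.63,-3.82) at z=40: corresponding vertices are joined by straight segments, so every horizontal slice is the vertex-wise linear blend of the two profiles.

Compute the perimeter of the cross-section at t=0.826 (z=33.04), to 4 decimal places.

Perimeter at t=0.826: 34.7966

Cross-section at t=0.826: each vertex is (1-t)·p0[i] + t·p1[i].
  v1: (1-0.826)·(3.08,1.49) + 0.826·(6.8,1.08) = (6.1527,1.1513)
  v2: (1-0.826)·(0.83,2.8) + 0.826·(2.82,4.88) = (2.4737,4.5181)
  v3: (1-0.826)·(-2.24,2.83) + 0.826·(-2.46,2.34) = (-2.4217,2.4253)
  v4: (1-0.826)·(-4.29,-1.04) + 0.826·(-3.13,-2.78) = (-3.3318,-2.4772)
  v5: (1-0.826)·(-1.25,-2.1) + 0.826·(-3.59,-9.26) = (-3.1828,-8.0142)
  v6: (1-0.826)·(-0.13,-2.39) + 0.826·(0.5,-7.79) = (0.3904,-6.8504)
  v7: (1-0.826)·(3.5,-1.84) + 0.826·(4.63,-3.82) = (4.4334,-3.4755)
Perimeter = Σ |v_{i+1} − v_i|:
  edge 1→2: √(-3.6790² + 3.3667²) = 4.9870 (running 4.9870)
  edge 2→3: √(-4.8955² + -2.0928²) = 5.3240 (running 10.3110)
  edge 3→4: √(-0.9101² + -4.9025²) = 4.9863 (running 15.2973)
  edge 4→5: √(0.1490² + -5.5369²) = 5.5389 (running 20.8362)
  edge 5→6: √(3.5732² + 1.1638²) = 3.7580 (running 24.5942)
  edge 6→7: √(4.0430² + 3.3749²) = 5.2665 (running 29.8606)
  edge 7→1: √(1.7193² + 4.6268²) = 4.9359 (running 34.7966)
Perimeter = 34.7966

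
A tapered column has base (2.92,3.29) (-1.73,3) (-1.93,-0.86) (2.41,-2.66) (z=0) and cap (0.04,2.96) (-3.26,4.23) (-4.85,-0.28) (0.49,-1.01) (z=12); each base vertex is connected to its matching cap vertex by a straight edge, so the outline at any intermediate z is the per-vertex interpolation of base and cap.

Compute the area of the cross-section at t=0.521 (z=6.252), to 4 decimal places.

Cross-section at t=0.521: each vertex is (1-t)·p0[i] + t·p1[i].
  v1: (1-0.521)·(2.92,3.29) + 0.521·(0.04,2.96) = (1.4195,3.1181)
  v2: (1-0.521)·(-1.73,3) + 0.521·(-3.26,4.23) = (-2.5271,3.6408)
  v3: (1-0.521)·(-1.93,-0.86) + 0.521·(-4.85,-0.28) = (-3.4513,-0.5578)
  v4: (1-0.521)·(2.41,-2.66) + 0.521·(0.49,-1.01) = (1.4097,-1.8004)
Shoelace sum Σ(x_i·y_{i+1} − x_{i+1}·y_i):
  i=1: 1.4195·3.6408 − -2.5271·3.1181 = +13.0480 (running +13.0480)
  i=2: -2.5271·-0.5578 − -3.4513·3.6408 = +13.9754 (running +27.0234)
  i=3: -3.4513·-1.8004 − 1.4097·-0.5578 = +6.9999 (running +34.0233)
  i=4: 1.4097·3.1181 − 1.4195·-1.8004 = +6.9511 (running +40.9744)
Area = |Σ|/2 = |40.9744|/2 = 20.4872

Area at t=0.521: 20.4872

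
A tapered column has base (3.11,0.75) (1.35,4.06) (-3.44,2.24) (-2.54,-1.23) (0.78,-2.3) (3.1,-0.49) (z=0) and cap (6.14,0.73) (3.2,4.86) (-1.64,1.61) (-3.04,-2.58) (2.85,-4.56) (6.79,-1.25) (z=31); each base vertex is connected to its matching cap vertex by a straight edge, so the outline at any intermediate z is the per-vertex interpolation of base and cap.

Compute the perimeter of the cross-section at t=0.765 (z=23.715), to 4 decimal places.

Perimeter at t=0.765: 26.5779

Cross-section at t=0.765: each vertex is (1-t)·p0[i] + t·p1[i].
  v1: (1-0.765)·(3.11,0.75) + 0.765·(6.14,0.73) = (5.4280,0.7347)
  v2: (1-0.765)·(1.35,4.06) + 0.765·(3.2,4.86) = (2.7653,4.6720)
  v3: (1-0.765)·(-3.44,2.24) + 0.765·(-1.64,1.61) = (-2.0630,1.7581)
  v4: (1-0.765)·(-2.54,-1.23) + 0.765·(-3.04,-2.58) = (-2.9225,-2.2628)
  v5: (1-0.765)·(0.78,-2.3) + 0.765·(2.85,-4.56) = (2.3636,-4.0289)
  v6: (1-0.765)·(3.1,-0.49) + 0.765·(6.79,-1.25) = (5.9229,-1.0714)
Perimeter = Σ |v_{i+1} − v_i|:
  edge 1→2: √(-2.6627² + 3.9373²) = 4.7531 (running 4.7531)
  edge 2→3: √(-4.8283² + -2.9139²) = 5.6394 (running 10.3926)
  edge 3→4: √(-0.8595² + -4.0208²) = 4.1116 (running 14.5042)
  edge 4→5: √(5.2861² + -1.7662²) = 5.5733 (running 20.0775)
  edge 5→6: √(3.5593² + 2.9575²) = 4.6277 (running 24.7052)
  edge 6→1: √(-0.4949² + 1.8061²) = 1.8727 (running 26.5779)
Perimeter = 26.5779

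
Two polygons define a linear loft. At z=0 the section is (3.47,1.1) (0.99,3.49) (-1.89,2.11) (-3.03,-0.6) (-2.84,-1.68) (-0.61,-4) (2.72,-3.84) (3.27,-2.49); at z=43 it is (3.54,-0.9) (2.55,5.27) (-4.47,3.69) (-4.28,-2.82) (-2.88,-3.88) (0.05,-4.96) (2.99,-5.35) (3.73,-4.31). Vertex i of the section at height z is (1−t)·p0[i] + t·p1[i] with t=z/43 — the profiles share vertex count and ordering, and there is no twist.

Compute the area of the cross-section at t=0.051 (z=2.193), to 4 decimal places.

Area at t=0.051: 37.2940

Cross-section at t=0.051: each vertex is (1-t)·p0[i] + t·p1[i].
  v1: (1-0.051)·(3.47,1.1) + 0.051·(3.54,-0.9) = (3.4736,0.9980)
  v2: (1-0.051)·(0.99,3.49) + 0.051·(2.55,5.27) = (1.0696,3.5808)
  v3: (1-0.051)·(-1.89,2.11) + 0.051·(-4.47,3.69) = (-2.0216,2.1906)
  v4: (1-0.051)·(-3.03,-0.6) + 0.051·(-4.28,-2.82) = (-3.0937,-0.7132)
  v5: (1-0.051)·(-2.84,-1.68) + 0.051·(-2.88,-3.88) = (-2.8420,-1.7922)
  v6: (1-0.051)·(-0.61,-4) + 0.051·(0.05,-4.96) = (-0.5763,-4.0490)
  v7: (1-0.051)·(2.72,-3.84) + 0.051·(2.99,-5.35) = (2.7338,-3.9170)
  v8: (1-0.051)·(3.27,-2.49) + 0.051·(3.73,-4.31) = (3.2935,-2.5828)
Shoelace sum Σ(x_i·y_{i+1} − x_{i+1}·y_i):
  i=1: 3.4736·3.5808 − 1.0696·0.9980 = +11.3707 (running +11.3707)
  i=2: 1.0696·2.1906 − -2.0216·3.5808 = +9.5818 (running +20.9525)
  i=3: -2.0216·-0.7132 − -3.0937·2.1906 = +8.2189 (running +29.1714)
  i=4: -3.0937·-1.7922 − -2.8420·-0.7132 = +3.5176 (running +32.6890)
  i=5: -2.8420·-4.0490 − -0.5763·-1.7922 = +10.4744 (running +43.1634)
  i=6: -0.5763·-3.9170 − 2.7338·-4.0490 = +13.3265 (running +56.4899)
  i=7: 2.7338·-2.5828 − 3.2935·-3.9170 = +5.8397 (running +62.3295)
  i=8: 3.2935·0.9980 − 3.4736·-2.5828 = +12.2585 (running +74.5880)
Area = |Σ|/2 = |74.5880|/2 = 37.2940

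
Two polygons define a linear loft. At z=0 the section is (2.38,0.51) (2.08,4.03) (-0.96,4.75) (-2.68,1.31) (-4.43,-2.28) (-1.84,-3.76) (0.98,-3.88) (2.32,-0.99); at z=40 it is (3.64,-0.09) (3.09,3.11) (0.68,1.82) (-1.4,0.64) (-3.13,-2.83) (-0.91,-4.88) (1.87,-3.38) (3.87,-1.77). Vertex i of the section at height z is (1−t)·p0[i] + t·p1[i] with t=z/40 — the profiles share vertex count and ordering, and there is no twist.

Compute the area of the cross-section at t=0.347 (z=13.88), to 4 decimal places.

Area at t=0.347: 37.5465

Cross-section at t=0.347: each vertex is (1-t)·p0[i] + t·p1[i].
  v1: (1-0.347)·(2.38,0.51) + 0.347·(3.64,-0.09) = (2.8172,0.3018)
  v2: (1-0.347)·(2.08,4.03) + 0.347·(3.09,3.11) = (2.4305,3.7108)
  v3: (1-0.347)·(-0.96,4.75) + 0.347·(0.68,1.82) = (-0.3909,3.7333)
  v4: (1-0.347)·(-2.68,1.31) + 0.347·(-1.4,0.64) = (-2.2358,1.0775)
  v5: (1-0.347)·(-4.43,-2.28) + 0.347·(-3.13,-2.83) = (-3.9789,-2.4708)
  v6: (1-0.347)·(-1.84,-3.76) + 0.347·(-0.91,-4.88) = (-1.5173,-4.1486)
  v7: (1-0.347)·(0.98,-3.88) + 0.347·(1.87,-3.38) = (1.2888,-3.7065)
  v8: (1-0.347)·(2.32,-0.99) + 0.347·(3.87,-1.77) = (2.8579,-1.2607)
Shoelace sum Σ(x_i·y_{i+1} − x_{i+1}·y_i):
  i=1: 2.8172·3.7108 − 2.4305·0.3018 = +9.7205 (running +9.7205)
  i=2: 2.4305·3.7333 − -0.3909·3.7108 = +10.5243 (running +20.2448)
  i=3: -0.3909·1.0775 − -2.2358·3.7333 = +7.9258 (running +28.1706)
  i=4: -2.2358·-2.4708 − -3.9789·1.0775 = +9.8117 (running +37.9823)
  i=5: -3.9789·-4.1486 − -1.5173·-2.4708 = +12.7580 (running +50.7403)
  i=6: -1.5173·-3.7065 − 1.2888·-4.1486 = +10.9707 (running +61.7111)
  i=7: 1.2888·-1.2607 − 2.8579·-3.7065 = +8.9678 (running +70.6789)
  i=8: 2.8579·0.3018 − 2.8172·-1.2607 = +4.4141 (running +75.0930)
Area = |Σ|/2 = |75.0930|/2 = 37.5465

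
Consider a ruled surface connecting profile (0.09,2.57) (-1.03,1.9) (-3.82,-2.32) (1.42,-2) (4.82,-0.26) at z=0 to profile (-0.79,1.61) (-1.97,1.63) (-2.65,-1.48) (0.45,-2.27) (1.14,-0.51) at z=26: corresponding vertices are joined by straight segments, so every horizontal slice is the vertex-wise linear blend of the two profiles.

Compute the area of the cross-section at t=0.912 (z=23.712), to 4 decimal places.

Area at t=0.912: 10.8401

Cross-section at t=0.912: each vertex is (1-t)·p0[i] + t·p1[i].
  v1: (1-0.912)·(0.09,2.57) + 0.912·(-0.79,1.61) = (-0.7126,1.6945)
  v2: (1-0.912)·(-1.03,1.9) + 0.912·(-1.97,1.63) = (-1.8873,1.6538)
  v3: (1-0.912)·(-3.82,-2.32) + 0.912·(-2.65,-1.48) = (-2.7530,-1.5539)
  v4: (1-0.912)·(1.42,-2) + 0.912·(0.45,-2.27) = (0.5354,-2.2462)
  v5: (1-0.912)·(4.82,-0.26) + 0.912·(1.14,-0.51) = (1.4638,-0.4880)
Shoelace sum Σ(x_i·y_{i+1} − x_{i+1}·y_i):
  i=1: -0.7126·1.6538 − -1.8873·1.6945 = +2.0196 (running +2.0196)
  i=2: -1.8873·-1.5539 − -2.7530·1.6538 = +7.4854 (running +9.5050)
  i=3: -2.7530·-2.2462 − 0.5354·-1.5539 = +7.0157 (running +16.5207)
  i=4: 0.5354·-0.4880 − 1.4638·-2.2462 = +3.0269 (running +19.5476)
  i=5: 1.4638·1.6945 − -0.7126·-0.4880 = +2.1327 (running +21.6803)
Area = |Σ|/2 = |21.6803|/2 = 10.8401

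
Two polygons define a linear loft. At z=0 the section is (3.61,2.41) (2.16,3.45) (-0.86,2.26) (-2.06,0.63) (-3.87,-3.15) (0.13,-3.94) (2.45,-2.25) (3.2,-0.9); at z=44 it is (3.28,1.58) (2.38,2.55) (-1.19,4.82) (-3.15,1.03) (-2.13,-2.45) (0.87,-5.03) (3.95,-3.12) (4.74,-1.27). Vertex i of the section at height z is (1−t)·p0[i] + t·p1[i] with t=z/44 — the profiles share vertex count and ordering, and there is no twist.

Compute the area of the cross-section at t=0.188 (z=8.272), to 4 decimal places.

Cross-section at t=0.188: each vertex is (1-t)·p0[i] + t·p1[i].
  v1: (1-0.188)·(3.61,2.41) + 0.188·(3.28,1.58) = (3.5480,2.2540)
  v2: (1-0.188)·(2.16,3.45) + 0.188·(2.38,2.55) = (2.2014,3.2808)
  v3: (1-0.188)·(-0.86,2.26) + 0.188·(-1.19,4.82) = (-0.9220,2.7413)
  v4: (1-0.188)·(-2.06,0.63) + 0.188·(-3.15,1.03) = (-2.2649,0.7052)
  v5: (1-0.188)·(-3.87,-3.15) + 0.188·(-2.13,-2.45) = (-3.5429,-3.0184)
  v6: (1-0.188)·(0.13,-3.94) + 0.188·(0.87,-5.03) = (0.2691,-4.1449)
  v7: (1-0.188)·(2.45,-2.25) + 0.188·(3.95,-3.12) = (2.7320,-2.4136)
  v8: (1-0.188)·(3.2,-0.9) + 0.188·(4.74,-1.27) = (3.4895,-0.9696)
Shoelace sum Σ(x_i·y_{i+1} − x_{i+1}·y_i):
  i=1: 3.5480·3.2808 − 2.2014·2.2540 = +6.6784 (running +6.6784)
  i=2: 2.2014·2.7413 − -0.9220·3.2808 = +9.0596 (running +15.7379)
  i=3: -0.9220·0.7052 − -2.2649·2.7413 = +5.5586 (running +21.2965)
  i=4: -2.2649·-3.0184 − -3.5429·0.7052 = +9.3349 (running +30.6314)
  i=5: -3.5429·-4.1449 − 0.2691·-3.0184 = +15.4973 (running +46.1286)
  i=6: 0.2691·-2.4136 − 2.7320·-4.1449 = +10.6744 (running +56.8030)
  i=7: 2.7320·-0.9696 − 3.4895·-2.4136 = +5.7733 (running +62.5764)
  i=8: 3.4895·2.2540 − 3.5480·-0.9696 = +11.3052 (running +73.8816)
Area = |Σ|/2 = |73.8816|/2 = 36.9408

Area at t=0.188: 36.9408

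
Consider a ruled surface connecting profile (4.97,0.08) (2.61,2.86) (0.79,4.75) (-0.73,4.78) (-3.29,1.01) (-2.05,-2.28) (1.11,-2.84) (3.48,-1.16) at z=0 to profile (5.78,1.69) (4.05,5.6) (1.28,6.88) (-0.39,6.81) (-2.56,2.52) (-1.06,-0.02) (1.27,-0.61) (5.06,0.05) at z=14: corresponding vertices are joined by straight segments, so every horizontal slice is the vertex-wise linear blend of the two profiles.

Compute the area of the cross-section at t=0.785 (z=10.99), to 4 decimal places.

Cross-section at t=0.785: each vertex is (1-t)·p0[i] + t·p1[i].
  v1: (1-0.785)·(4.97,0.08) + 0.785·(5.78,1.69) = (5.6059,1.3439)
  v2: (1-0.785)·(2.61,2.86) + 0.785·(4.05,5.6) = (3.7404,5.0109)
  v3: (1-0.785)·(0.79,4.75) + 0.785·(1.28,6.88) = (1.1747,6.4221)
  v4: (1-0.785)·(-0.73,4.78) + 0.785·(-0.39,6.81) = (-0.4631,6.3735)
  v5: (1-0.785)·(-3.29,1.01) + 0.785·(-2.56,2.52) = (-2.7170,2.1954)
  v6: (1-0.785)·(-2.05,-2.28) + 0.785·(-1.06,-0.02) = (-1.2729,-0.5059)
  v7: (1-0.785)·(1.11,-2.84) + 0.785·(1.27,-0.61) = (1.2356,-1.0894)
  v8: (1-0.785)·(3.48,-1.16) + 0.785·(5.06,0.05) = (4.7203,-0.2101)
Shoelace sum Σ(x_i·y_{i+1} − x_{i+1}·y_i):
  i=1: 5.6059·5.0109 − 3.7404·1.3439 = +23.0638 (running +23.0638)
  i=2: 3.7404·6.4221 − 1.1747·5.0109 = +18.1350 (running +41.1988)
  i=3: 1.1747·6.3735 − -0.4631·6.4221 = +10.4607 (running +51.6595)
  i=4: -0.4631·2.1954 − -2.7170·6.3735 = +16.3000 (running +67.9595)
  i=5: -2.7170·-0.5059 − -1.2729·2.1954 = +4.1689 (running +72.1283)
  i=6: -1.2729·-1.0894 − 1.2356·-0.5059 = +2.0118 (running +74.1401)
  i=7: 1.2356·-0.2101 − 4.7203·-1.0894 = +4.8829 (running +79.0230)
  i=8: 4.7203·1.3439 − 5.6059·-0.2101 = +7.5214 (running +86.5445)
Area = |Σ|/2 = |86.5445|/2 = 43.2722

Area at t=0.785: 43.2722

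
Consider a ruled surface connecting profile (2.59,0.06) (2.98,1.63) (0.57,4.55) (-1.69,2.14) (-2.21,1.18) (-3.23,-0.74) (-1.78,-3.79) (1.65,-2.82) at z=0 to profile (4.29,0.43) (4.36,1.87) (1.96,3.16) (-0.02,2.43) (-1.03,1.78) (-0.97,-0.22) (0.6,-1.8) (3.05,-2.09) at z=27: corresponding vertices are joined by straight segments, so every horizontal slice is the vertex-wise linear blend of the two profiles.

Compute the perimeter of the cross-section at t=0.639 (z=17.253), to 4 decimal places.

Perimeter at t=0.639: 18.4448

Cross-section at t=0.639: each vertex is (1-t)·p0[i] + t·p1[i].
  v1: (1-0.639)·(2.59,0.06) + 0.639·(4.29,0.43) = (3.6763,0.2964)
  v2: (1-0.639)·(2.98,1.63) + 0.639·(4.36,1.87) = (3.8618,1.7834)
  v3: (1-0.639)·(0.57,4.55) + 0.639·(1.96,3.16) = (1.4582,3.6618)
  v4: (1-0.639)·(-1.69,2.14) + 0.639·(-0.02,2.43) = (-0.6229,2.3253)
  v5: (1-0.639)·(-2.21,1.18) + 0.639·(-1.03,1.78) = (-1.4560,1.5634)
  v6: (1-0.639)·(-3.23,-0.74) + 0.639·(-0.97,-0.22) = (-1.7859,-0.4077)
  v7: (1-0.639)·(-1.78,-3.79) + 0.639·(0.6,-1.8) = (-0.2592,-2.5184)
  v8: (1-0.639)·(1.65,-2.82) + 0.639·(3.05,-2.09) = (2.5446,-2.3535)
Perimeter = Σ |v_{i+1} − v_i|:
  edge 1→2: √(0.1855² + 1.4869²) = 1.4985 (running 1.4985)
  edge 2→3: √(-2.4036² + 1.8784²) = 3.0505 (running 4.5490)
  edge 3→4: √(-2.0811² + -1.3365²) = 2.4733 (running 7.0223)
  edge 4→5: √(-0.8331² + -0.7619²) = 1.1290 (running 8.1513)
  edge 5→6: √(-0.3299² + -1.9711²) = 1.9985 (running 10.1498)
  edge 6→7: √(1.5267² + -2.1107²) = 2.6049 (running 12.7547)
  edge 7→8: √(2.8038² + 0.1649²) = 2.8086 (running 15.5633)
  edge 8→1: √(1.1317² + 2.6500²) = 2.8815 (running 18.4448)
Perimeter = 18.4448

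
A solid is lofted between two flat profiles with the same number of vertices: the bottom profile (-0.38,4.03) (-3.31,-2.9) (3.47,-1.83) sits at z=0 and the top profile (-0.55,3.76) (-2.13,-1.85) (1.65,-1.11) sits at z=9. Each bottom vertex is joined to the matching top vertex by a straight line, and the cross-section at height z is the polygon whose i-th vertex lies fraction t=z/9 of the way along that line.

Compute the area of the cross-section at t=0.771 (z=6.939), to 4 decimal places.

Cross-section at t=0.771: each vertex is (1-t)·p0[i] + t·p1[i].
  v1: (1-0.771)·(-0.38,4.03) + 0.771·(-0.55,3.76) = (-0.5111,3.8218)
  v2: (1-0.771)·(-3.31,-2.9) + 0.771·(-2.13,-1.85) = (-2.4002,-2.0904)
  v3: (1-0.771)·(3.47,-1.83) + 0.771·(1.65,-1.11) = (2.0668,-1.2749)
Shoelace sum Σ(x_i·y_{i+1} − x_{i+1}·y_i):
  i=1: -0.5111·-2.0904 − -2.4002·3.8218 = +10.2416 (running +10.2416)
  i=2: -2.4002·-1.2749 − 2.0668·-2.0904 = +7.3805 (running +17.6221)
  i=3: 2.0668·3.8218 − -0.5111·-1.2749 = +7.2473 (running +24.8694)
Area = |Σ|/2 = |24.8694|/2 = 12.4347

Area at t=0.771: 12.4347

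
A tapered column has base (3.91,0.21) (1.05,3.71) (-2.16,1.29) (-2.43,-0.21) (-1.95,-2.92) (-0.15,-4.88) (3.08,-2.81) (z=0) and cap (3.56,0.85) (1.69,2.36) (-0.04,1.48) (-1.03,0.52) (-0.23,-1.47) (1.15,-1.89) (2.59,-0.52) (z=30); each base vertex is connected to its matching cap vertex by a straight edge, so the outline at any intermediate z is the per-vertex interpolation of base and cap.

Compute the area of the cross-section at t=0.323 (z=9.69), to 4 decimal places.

Cross-section at t=0.323: each vertex is (1-t)·p0[i] + t·p1[i].
  v1: (1-0.323)·(3.91,0.21) + 0.323·(3.56,0.85) = (3.7970,0.4167)
  v2: (1-0.323)·(1.05,3.71) + 0.323·(1.69,2.36) = (1.2567,3.2740)
  v3: (1-0.323)·(-2.16,1.29) + 0.323·(-0.04,1.48) = (-1.4752,1.3514)
  v4: (1-0.323)·(-2.43,-0.21) + 0.323·(-1.03,0.52) = (-1.9778,0.0258)
  v5: (1-0.323)·(-1.95,-2.92) + 0.323·(-0.23,-1.47) = (-1.3944,-2.4517)
  v6: (1-0.323)·(-0.15,-4.88) + 0.323·(1.15,-1.89) = (0.2699,-3.9142)
  v7: (1-0.323)·(3.08,-2.81) + 0.323·(2.59,-0.52) = (2.9217,-2.0703)
Shoelace sum Σ(x_i·y_{i+1} − x_{i+1}·y_i):
  i=1: 3.7970·3.2740 − 1.2567·0.4167 = +11.9073 (running +11.9073)
  i=2: 1.2567·1.3514 − -1.4752·3.2740 = +6.5282 (running +18.4355)
  i=3: -1.4752·0.0258 − -1.9778·1.3514 = +2.6347 (running +21.0702)
  i=4: -1.9778·-2.4517 − -1.3944·0.0258 = +4.8848 (running +25.9550)
  i=5: -1.3944·-3.9142 − 0.2699·-2.4517 = +6.1199 (running +32.0749)
  i=6: 0.2699·-2.0703 − 2.9217·-3.9142 = +10.8775 (running +42.9524)
  i=7: 2.9217·0.4167 − 3.7970·-2.0703 = +9.0785 (running +52.0309)
Area = |Σ|/2 = |52.0309|/2 = 26.0154

Area at t=0.323: 26.0154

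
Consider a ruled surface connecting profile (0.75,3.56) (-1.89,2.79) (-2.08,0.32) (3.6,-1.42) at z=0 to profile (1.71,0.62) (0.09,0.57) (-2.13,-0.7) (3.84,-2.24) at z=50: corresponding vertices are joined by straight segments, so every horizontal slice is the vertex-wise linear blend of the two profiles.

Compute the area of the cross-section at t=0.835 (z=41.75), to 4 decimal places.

Cross-section at t=0.835: each vertex is (1-t)·p0[i] + t·p1[i].
  v1: (1-0.835)·(0.75,3.56) + 0.835·(1.71,0.62) = (1.5516,1.1051)
  v2: (1-0.835)·(-1.89,2.79) + 0.835·(0.09,0.57) = (-0.2367,0.9363)
  v3: (1-0.835)·(-2.08,0.32) + 0.835·(-2.13,-0.7) = (-2.1218,-0.5317)
  v4: (1-0.835)·(3.6,-1.42) + 0.835·(3.84,-2.24) = (3.8004,-2.1047)
Shoelace sum Σ(x_i·y_{i+1} − x_{i+1}·y_i):
  i=1: 1.5516·0.9363 − -0.2367·1.1051 = +1.7143 (running +1.7143)
  i=2: -0.2367·-0.5317 − -2.1218·0.9363 = +2.1124 (running +3.8268)
  i=3: -2.1218·-2.1047 − 3.8004·-0.5317 = +6.4863 (running +10.3131)
  i=4: 3.8004·1.1051 − 1.5516·-2.1047 = +7.4655 (running +17.7786)
Area = |Σ|/2 = |17.7786|/2 = 8.8893

Area at t=0.835: 8.8893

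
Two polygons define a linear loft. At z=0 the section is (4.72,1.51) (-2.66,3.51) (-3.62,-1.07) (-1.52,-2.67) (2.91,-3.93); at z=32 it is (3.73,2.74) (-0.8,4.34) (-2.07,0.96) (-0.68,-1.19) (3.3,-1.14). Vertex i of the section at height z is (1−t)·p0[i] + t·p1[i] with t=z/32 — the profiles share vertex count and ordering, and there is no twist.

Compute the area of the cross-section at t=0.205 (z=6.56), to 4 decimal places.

Cross-section at t=0.205: each vertex is (1-t)·p0[i] + t·p1[i].
  v1: (1-0.205)·(4.72,1.51) + 0.205·(3.73,2.74) = (4.5171,1.7622)
  v2: (1-0.205)·(-2.66,3.51) + 0.205·(-0.8,4.34) = (-2.2787,3.6801)
  v3: (1-0.205)·(-3.62,-1.07) + 0.205·(-2.07,0.96) = (-3.3023,-0.6539)
  v4: (1-0.205)·(-1.52,-2.67) + 0.205·(-0.68,-1.19) = (-1.3478,-2.3666)
  v5: (1-0.205)·(2.91,-3.93) + 0.205·(3.3,-1.14) = (2.9900,-3.3580)
Shoelace sum Σ(x_i·y_{i+1} − x_{i+1}·y_i):
  i=1: 4.5171·3.6801 − -2.2787·1.7622 = +20.6388 (running +20.6388)
  i=2: -2.2787·-0.6539 − -3.3023·3.6801 = +13.6427 (running +34.2815)
  i=3: -3.3023·-2.3666 − -1.3478·-0.6539 = +6.9338 (running +41.2154)
  i=4: -1.3478·-3.3580 − 2.9900·-2.3666 = +11.6020 (running +52.8174)
  i=5: 2.9900·1.7622 − 4.5171·-3.3580 = +20.4372 (running +73.2546)
Area = |Σ|/2 = |73.2546|/2 = 36.6273

Area at t=0.205: 36.6273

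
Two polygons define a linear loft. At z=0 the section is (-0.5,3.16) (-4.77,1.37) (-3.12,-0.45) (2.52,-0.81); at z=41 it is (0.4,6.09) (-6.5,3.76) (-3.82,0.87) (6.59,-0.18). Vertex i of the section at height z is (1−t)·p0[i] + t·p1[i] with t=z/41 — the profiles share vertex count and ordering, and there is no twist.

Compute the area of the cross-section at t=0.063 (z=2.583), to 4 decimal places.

Cross-section at t=0.063: each vertex is (1-t)·p0[i] + t·p1[i].
  v1: (1-0.063)·(-0.5,3.16) + 0.063·(0.4,6.09) = (-0.4433,3.3446)
  v2: (1-0.063)·(-4.77,1.37) + 0.063·(-6.5,3.76) = (-4.8790,1.5206)
  v3: (1-0.063)·(-3.12,-0.45) + 0.063·(-3.82,0.87) = (-3.1641,-0.3668)
  v4: (1-0.063)·(2.52,-0.81) + 0.063·(6.59,-0.18) = (2.7764,-0.7703)
Shoelace sum Σ(x_i·y_{i+1} − x_{i+1}·y_i):
  i=1: -0.4433·1.5206 − -4.8790·3.3446 = +15.6442 (running +15.6442)
  i=2: -4.8790·-0.3668 − -3.1641·1.5206 = +6.6010 (running +22.2452)
  i=3: -3.1641·-0.7703 − 2.7764·-0.3668 = +3.4558 (running +25.7010)
  i=4: 2.7764·3.3446 − -0.4433·-0.7703 = +8.9445 (running +34.6455)
Area = |Σ|/2 = |34.6455|/2 = 17.3228

Area at t=0.063: 17.3228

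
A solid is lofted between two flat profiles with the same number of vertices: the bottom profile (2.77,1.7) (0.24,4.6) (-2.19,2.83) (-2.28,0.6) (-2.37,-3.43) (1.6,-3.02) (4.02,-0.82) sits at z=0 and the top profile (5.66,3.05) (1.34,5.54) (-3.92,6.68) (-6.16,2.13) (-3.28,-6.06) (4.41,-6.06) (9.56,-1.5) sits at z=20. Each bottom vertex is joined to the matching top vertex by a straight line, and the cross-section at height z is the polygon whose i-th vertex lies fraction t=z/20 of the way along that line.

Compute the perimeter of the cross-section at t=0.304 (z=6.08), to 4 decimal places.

Cross-section at t=0.304: each vertex is (1-t)·p0[i] + t·p1[i].
  v1: (1-0.304)·(2.77,1.7) + 0.304·(5.66,3.05) = (3.6486,2.1104)
  v2: (1-0.304)·(0.24,4.6) + 0.304·(1.34,5.54) = (0.5744,4.8858)
  v3: (1-0.304)·(-2.19,2.83) + 0.304·(-3.92,6.68) = (-2.7159,4.0004)
  v4: (1-0.304)·(-2.28,0.6) + 0.304·(-6.16,2.13) = (-3.4595,1.0651)
  v5: (1-0.304)·(-2.37,-3.43) + 0.304·(-3.28,-6.06) = (-2.6466,-4.2295)
  v6: (1-0.304)·(1.6,-3.02) + 0.304·(4.41,-6.06) = (2.4542,-3.9442)
  v7: (1-0.304)·(4.02,-0.82) + 0.304·(9.56,-1.5) = (5.7042,-1.0267)
Perimeter = Σ |v_{i+1} − v_i|:
  edge 1→2: √(-3.0742² + 2.7754²) = 4.1416 (running 4.1416)
  edge 2→3: √(-3.2903² + -0.8854²) = 3.4074 (running 7.5490)
  edge 3→4: √(-0.7436² + -2.9353²) = 3.0280 (running 10.5770)
  edge 4→5: √(0.8129² + -5.2946²) = 5.3567 (running 15.9337)
  edge 5→6: √(5.1009² + 0.2854²) = 5.1089 (running 21.0425)
  edge 6→7: √(3.2499² + 2.9174²) = 4.3673 (running 25.4098)
  edge 7→1: √(-2.0556² + 3.1371²) = 3.7506 (running 29.1604)
Perimeter = 29.1604

Perimeter at t=0.304: 29.1604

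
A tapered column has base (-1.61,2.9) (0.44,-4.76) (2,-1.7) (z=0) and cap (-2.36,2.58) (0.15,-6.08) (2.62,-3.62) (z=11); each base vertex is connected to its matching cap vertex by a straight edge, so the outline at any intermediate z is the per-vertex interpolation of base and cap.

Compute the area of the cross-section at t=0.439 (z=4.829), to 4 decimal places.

Cross-section at t=0.439: each vertex is (1-t)·p0[i] + t·p1[i].
  v1: (1-0.439)·(-1.61,2.9) + 0.439·(-2.36,2.58) = (-1.9392,2.7595)
  v2: (1-0.439)·(0.44,-4.76) + 0.439·(0.15,-6.08) = (0.3127,-5.3395)
  v3: (1-0.439)·(2,-1.7) + 0.439·(2.62,-3.62) = (2.2722,-2.5429)
Shoelace sum Σ(x_i·y_{i+1} − x_{i+1}·y_i):
  i=1: -1.9392·-5.3395 − 0.3127·2.7595 = +9.4917 (running +9.4917)
  i=2: 0.3127·-2.5429 − 2.2722·-5.3395 = +11.3371 (running +20.8288)
  i=3: 2.2722·2.7595 − -1.9392·-2.5429 = +1.3388 (running +22.1677)
Area = |Σ|/2 = |22.1677|/2 = 11.0838

Area at t=0.439: 11.0838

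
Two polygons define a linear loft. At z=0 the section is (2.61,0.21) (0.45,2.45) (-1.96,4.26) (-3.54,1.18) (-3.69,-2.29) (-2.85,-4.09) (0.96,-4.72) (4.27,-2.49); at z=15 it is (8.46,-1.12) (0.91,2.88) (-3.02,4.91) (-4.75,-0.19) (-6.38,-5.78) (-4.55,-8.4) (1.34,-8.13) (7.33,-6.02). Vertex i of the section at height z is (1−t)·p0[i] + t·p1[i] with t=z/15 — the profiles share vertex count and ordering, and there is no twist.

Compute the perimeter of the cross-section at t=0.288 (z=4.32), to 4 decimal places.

Perimeter at t=0.288: 30.9808

Cross-section at t=0.288: each vertex is (1-t)·p0[i] + t·p1[i].
  v1: (1-0.288)·(2.61,0.21) + 0.288·(8.46,-1.12) = (4.2948,-0.1730)
  v2: (1-0.288)·(0.45,2.45) + 0.288·(0.91,2.88) = (0.5825,2.5738)
  v3: (1-0.288)·(-1.96,4.26) + 0.288·(-3.02,4.91) = (-2.2653,4.4472)
  v4: (1-0.288)·(-3.54,1.18) + 0.288·(-4.75,-0.19) = (-3.8885,0.7854)
  v5: (1-0.288)·(-3.69,-2.29) + 0.288·(-6.38,-5.78) = (-4.4647,-3.2951)
  v6: (1-0.288)·(-2.85,-4.09) + 0.288·(-4.55,-8.4) = (-3.3396,-5.3313)
  v7: (1-0.288)·(0.96,-4.72) + 0.288·(1.34,-8.13) = (1.0694,-5.7021)
  v8: (1-0.288)·(4.27,-2.49) + 0.288·(7.33,-6.02) = (5.1513,-3.5066)
Perimeter = Σ |v_{i+1} − v_i|:
  edge 1→2: √(-3.7123² + 2.7469²) = 4.6181 (running 4.6181)
  edge 2→3: √(-2.8478² + 1.8734²) = 3.4087 (running 8.0268)
  edge 3→4: √(-1.6232² + -3.6618²) = 4.0054 (running 12.0322)
  edge 4→5: √(-0.5762² + -4.0806²) = 4.1210 (running 16.1532)
  edge 5→6: √(1.1251² + -2.0362²) = 2.3263 (running 18.4796)
  edge 6→7: √(4.4090² + -0.3708²) = 4.4246 (running 22.9042)
  edge 7→8: √(4.0818² + 2.1954²) = 4.6348 (running 27.5390)
  edge 8→1: √(-0.8565² + 3.3336²) = 3.4419 (running 30.9808)
Perimeter = 30.9808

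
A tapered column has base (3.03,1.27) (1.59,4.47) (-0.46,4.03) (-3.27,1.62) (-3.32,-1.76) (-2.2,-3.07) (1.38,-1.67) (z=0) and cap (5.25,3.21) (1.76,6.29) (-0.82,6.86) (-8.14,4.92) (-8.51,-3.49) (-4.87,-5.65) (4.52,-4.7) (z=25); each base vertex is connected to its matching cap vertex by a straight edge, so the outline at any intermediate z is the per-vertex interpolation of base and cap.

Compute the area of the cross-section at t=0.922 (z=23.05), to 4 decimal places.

Area at t=0.922: 131.1772

Cross-section at t=0.922: each vertex is (1-t)·p0[i] + t·p1[i].
  v1: (1-0.922)·(3.03,1.27) + 0.922·(5.25,3.21) = (5.0768,3.0587)
  v2: (1-0.922)·(1.59,4.47) + 0.922·(1.76,6.29) = (1.7467,6.1480)
  v3: (1-0.922)·(-0.46,4.03) + 0.922·(-0.82,6.86) = (-0.7919,6.6393)
  v4: (1-0.922)·(-3.27,1.62) + 0.922·(-8.14,4.92) = (-7.7601,4.6626)
  v5: (1-0.922)·(-3.32,-1.76) + 0.922·(-8.51,-3.49) = (-8.1052,-3.3551)
  v6: (1-0.922)·(-2.2,-3.07) + 0.922·(-4.87,-5.65) = (-4.6617,-5.4488)
  v7: (1-0.922)·(1.38,-1.67) + 0.922·(4.52,-4.7) = (4.2751,-4.4637)
Shoelace sum Σ(x_i·y_{i+1} − x_{i+1}·y_i):
  i=1: 5.0768·6.1480 − 1.7467·3.0587 = +25.8699 (running +25.8699)
  i=2: 1.7467·6.6393 − -0.7919·6.1480 = +16.4658 (running +42.3357)
  i=3: -0.7919·4.6626 − -7.7601·6.6393 = +47.8292 (running +90.1649)
  i=4: -7.7601·-3.3551 − -8.1052·4.6626 = +63.8269 (running +153.9918)
  i=5: -8.1052·-5.4488 − -4.6617·-3.3551 = +28.5228 (running +182.5146)
  i=6: -4.6617·-4.4637 − 4.2751·-5.4488 = +44.1023 (running +226.6169)
  i=7: 4.2751·3.0587 − 5.0768·-4.4637 = +35.7374 (running +262.3543)
Area = |Σ|/2 = |262.3543|/2 = 131.1772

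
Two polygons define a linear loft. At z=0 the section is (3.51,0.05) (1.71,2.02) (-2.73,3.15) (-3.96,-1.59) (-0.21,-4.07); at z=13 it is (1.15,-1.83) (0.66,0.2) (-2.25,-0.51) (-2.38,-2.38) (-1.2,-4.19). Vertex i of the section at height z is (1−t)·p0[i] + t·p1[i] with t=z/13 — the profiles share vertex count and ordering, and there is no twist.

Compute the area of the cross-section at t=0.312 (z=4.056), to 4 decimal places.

Cross-section at t=0.312: each vertex is (1-t)·p0[i] + t·p1[i].
  v1: (1-0.312)·(3.51,0.05) + 0.312·(1.15,-1.83) = (2.7737,-0.5366)
  v2: (1-0.312)·(1.71,2.02) + 0.312·(0.66,0.2) = (1.3824,1.4522)
  v3: (1-0.312)·(-2.73,3.15) + 0.312·(-2.25,-0.51) = (-2.5802,2.0081)
  v4: (1-0.312)·(-3.96,-1.59) + 0.312·(-2.38,-2.38) = (-3.4670,-1.8365)
  v5: (1-0.312)·(-0.21,-4.07) + 0.312·(-1.2,-4.19) = (-0.5189,-4.1074)
Shoelace sum Σ(x_i·y_{i+1} − x_{i+1}·y_i):
  i=1: 2.7737·1.4522 − 1.3824·-0.5366 = +4.7696 (running +4.7696)
  i=2: 1.3824·2.0081 − -2.5802·1.4522 = +6.5229 (running +11.2925)
  i=3: -2.5802·-1.8365 − -3.4670·2.0081 = +11.7007 (running +22.9931)
  i=4: -3.4670·-4.1074 − -0.5189·-1.8365 = +13.2877 (running +36.2809)
  i=5: -0.5189·-0.5366 − 2.7737·-4.1074 = +11.6711 (running +47.9520)
Area = |Σ|/2 = |47.9520|/2 = 23.9760

Area at t=0.312: 23.9760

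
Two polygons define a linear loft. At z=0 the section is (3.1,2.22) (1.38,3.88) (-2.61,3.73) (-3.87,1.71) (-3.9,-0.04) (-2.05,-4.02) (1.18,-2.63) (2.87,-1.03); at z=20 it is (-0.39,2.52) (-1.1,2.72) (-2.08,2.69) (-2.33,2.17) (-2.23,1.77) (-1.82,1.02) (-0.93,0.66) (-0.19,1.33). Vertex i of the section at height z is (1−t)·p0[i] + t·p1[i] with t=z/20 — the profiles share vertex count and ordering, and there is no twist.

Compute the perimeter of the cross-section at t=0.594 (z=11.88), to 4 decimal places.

Cross-section at t=0.594: each vertex is (1-t)·p0[i] + t·p1[i].
  v1: (1-0.594)·(3.1,2.22) + 0.594·(-0.39,2.52) = (1.0269,2.3982)
  v2: (1-0.594)·(1.38,3.88) + 0.594·(-1.1,2.72) = (-0.0931,3.1910)
  v3: (1-0.594)·(-2.61,3.73) + 0.594·(-2.08,2.69) = (-2.2952,3.1122)
  v4: (1-0.594)·(-3.87,1.71) + 0.594·(-2.33,2.17) = (-2.9552,1.9832)
  v5: (1-0.594)·(-3.9,-0.04) + 0.594·(-2.23,1.77) = (-2.9080,1.0351)
  v6: (1-0.594)·(-2.05,-4.02) + 0.594·(-1.82,1.02) = (-1.9134,-1.0262)
  v7: (1-0.594)·(1.18,-2.63) + 0.594·(-0.93,0.66) = (-0.0733,-0.6757)
  v8: (1-0.594)·(2.87,-1.03) + 0.594·(-0.19,1.33) = (1.0524,0.3718)
Perimeter = Σ |v_{i+1} − v_i|:
  edge 1→2: √(-1.1201² + 0.7928²) = 1.3722 (running 1.3722)
  edge 2→3: √(-2.2021² + -0.0787²) = 2.2035 (running 3.5757)
  edge 3→4: √(-0.6601² + -1.1290²) = 1.3078 (running 4.8835)
  edge 4→5: √(0.0472² + -0.9481²) = 0.9493 (running 5.8328)
  edge 5→6: √(0.9946² + -2.0614²) = 2.2888 (running 8.1216)
  edge 6→7: √(1.8400² + 0.3505²) = 1.8731 (running 9.9947)
  edge 7→8: √(1.1257² + 1.0476²) = 1.5377 (running 11.5324)
  edge 8→1: √(-0.0254² + 2.0264²) = 2.0265 (running 13.5589)
Perimeter = 13.5589

Perimeter at t=0.594: 13.5589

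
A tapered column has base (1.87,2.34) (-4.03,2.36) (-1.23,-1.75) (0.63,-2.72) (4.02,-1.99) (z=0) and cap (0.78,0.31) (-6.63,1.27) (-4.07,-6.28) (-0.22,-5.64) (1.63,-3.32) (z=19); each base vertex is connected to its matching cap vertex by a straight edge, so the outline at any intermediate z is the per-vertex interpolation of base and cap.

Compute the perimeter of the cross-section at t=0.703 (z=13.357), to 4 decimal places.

Cross-section at t=0.703: each vertex is (1-t)·p0[i] + t·p1[i].
  v1: (1-0.703)·(1.87,2.34) + 0.703·(0.78,0.31) = (1.1037,0.9129)
  v2: (1-0.703)·(-4.03,2.36) + 0.703·(-6.63,1.27) = (-5.8578,1.5937)
  v3: (1-0.703)·(-1.23,-1.75) + 0.703·(-4.07,-6.28) = (-3.2265,-4.9346)
  v4: (1-0.703)·(0.63,-2.72) + 0.703·(-0.22,-5.64) = (0.0325,-4.7728)
  v5: (1-0.703)·(4.02,-1.99) + 0.703·(1.63,-3.32) = (2.3398,-2.9250)
Perimeter = Σ |v_{i+1} − v_i|:
  edge 1→2: √(-6.9615² + 0.6808²) = 6.9947 (running 6.9947)
  edge 2→3: √(2.6313² + -6.5283²) = 7.0387 (running 14.0334)
  edge 3→4: √(3.2590² + 0.1618²) = 3.2630 (running 17.2964)
  edge 4→5: √(2.3074² + 1.8478²) = 2.9561 (running 20.2524)
  edge 5→1: √(-1.2361² + 3.8379²) = 4.0320 (running 24.2845)
Perimeter = 24.2845

Perimeter at t=0.703: 24.2845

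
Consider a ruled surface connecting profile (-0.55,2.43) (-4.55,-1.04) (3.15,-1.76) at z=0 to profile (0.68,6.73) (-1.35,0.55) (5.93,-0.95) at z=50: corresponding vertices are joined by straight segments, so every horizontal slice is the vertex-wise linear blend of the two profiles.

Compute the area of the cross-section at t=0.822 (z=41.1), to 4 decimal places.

Area at t=0.822: 22.5725

Cross-section at t=0.822: each vertex is (1-t)·p0[i] + t·p1[i].
  v1: (1-0.822)·(-0.55,2.43) + 0.822·(0.68,6.73) = (0.4611,5.9646)
  v2: (1-0.822)·(-4.55,-1.04) + 0.822·(-1.35,0.55) = (-1.9196,0.2670)
  v3: (1-0.822)·(3.15,-1.76) + 0.822·(5.93,-0.95) = (5.4352,-1.0942)
Shoelace sum Σ(x_i·y_{i+1} − x_{i+1}·y_i):
  i=1: 0.4611·0.2670 − -1.9196·5.9646 = +11.5727 (running +11.5727)
  i=2: -1.9196·-1.0942 − 5.4352·0.2670 = +0.6493 (running +12.2220)
  i=3: 5.4352·5.9646 − 0.4611·-1.0942 = +32.9230 (running +45.1451)
Area = |Σ|/2 = |45.1451|/2 = 22.5725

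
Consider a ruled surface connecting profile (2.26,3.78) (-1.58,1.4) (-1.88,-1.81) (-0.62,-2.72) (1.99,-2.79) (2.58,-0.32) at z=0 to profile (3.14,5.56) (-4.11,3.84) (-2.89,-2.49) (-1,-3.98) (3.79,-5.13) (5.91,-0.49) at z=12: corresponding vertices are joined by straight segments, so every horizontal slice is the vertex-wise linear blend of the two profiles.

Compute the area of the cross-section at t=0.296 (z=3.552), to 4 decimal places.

Area at t=0.296: 34.0409

Cross-section at t=0.296: each vertex is (1-t)·p0[i] + t·p1[i].
  v1: (1-0.296)·(2.26,3.78) + 0.296·(3.14,5.56) = (2.5205,4.3069)
  v2: (1-0.296)·(-1.58,1.4) + 0.296·(-4.11,3.84) = (-2.3289,2.1222)
  v3: (1-0.296)·(-1.88,-1.81) + 0.296·(-2.89,-2.49) = (-2.1790,-2.0113)
  v4: (1-0.296)·(-0.62,-2.72) + 0.296·(-1,-3.98) = (-0.7325,-3.0930)
  v5: (1-0.296)·(1.99,-2.79) + 0.296·(3.79,-5.13) = (2.5228,-3.4826)
  v6: (1-0.296)·(2.58,-0.32) + 0.296·(5.91,-0.49) = (3.5657,-0.3703)
Shoelace sum Σ(x_i·y_{i+1} − x_{i+1}·y_i):
  i=1: 2.5205·2.1222 − -2.3289·4.3069 = +15.3793 (running +15.3793)
  i=2: -2.3289·-2.0113 − -2.1790·2.1222 = +9.3083 (running +24.6876)
  i=3: -2.1790·-3.0930 − -0.7325·-2.0113 = +5.2662 (running +29.9538)
  i=4: -0.7325·-3.4826 − 2.5228·-3.0930 = +10.3539 (running +40.3077)
  i=5: 2.5228·-0.3703 − 3.5657·-3.4826 = +11.4837 (running +51.7914)
  i=6: 3.5657·4.3069 − 2.5205·-0.3703 = +16.2903 (running +68.0817)
Area = |Σ|/2 = |68.0817|/2 = 34.0409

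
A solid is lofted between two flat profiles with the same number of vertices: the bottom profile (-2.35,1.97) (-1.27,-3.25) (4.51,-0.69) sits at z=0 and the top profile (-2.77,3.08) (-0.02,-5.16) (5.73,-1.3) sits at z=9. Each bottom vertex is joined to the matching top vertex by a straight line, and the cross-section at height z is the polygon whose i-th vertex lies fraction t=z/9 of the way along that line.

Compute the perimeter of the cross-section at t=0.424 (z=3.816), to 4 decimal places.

Perimeter at t=0.424: 21.5756

Cross-section at t=0.424: each vertex is (1-t)·p0[i] + t·p1[i].
  v1: (1-0.424)·(-2.35,1.97) + 0.424·(-2.77,3.08) = (-2.5281,2.4406)
  v2: (1-0.424)·(-1.27,-3.25) + 0.424·(-0.02,-5.16) = (-0.7400,-4.0598)
  v3: (1-0.424)·(4.51,-0.69) + 0.424·(5.73,-1.3) = (5.0273,-0.9486)
Perimeter = Σ |v_{i+1} − v_i|:
  edge 1→2: √(1.7881² + -6.5005²) = 6.7419 (running 6.7419)
  edge 2→3: √(5.7673² + 3.1112²) = 6.5529 (running 13.2949)
  edge 3→1: √(-7.5554² + 3.3893²) = 8.2807 (running 21.5756)
Perimeter = 21.5756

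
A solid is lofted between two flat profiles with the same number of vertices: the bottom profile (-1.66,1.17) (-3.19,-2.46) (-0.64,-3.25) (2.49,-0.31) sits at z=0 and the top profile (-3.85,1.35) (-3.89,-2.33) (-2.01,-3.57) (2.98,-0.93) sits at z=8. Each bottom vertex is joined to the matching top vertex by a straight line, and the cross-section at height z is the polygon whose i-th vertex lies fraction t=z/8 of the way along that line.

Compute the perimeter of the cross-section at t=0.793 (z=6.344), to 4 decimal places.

Perimeter at t=0.793: 17.9690

Cross-section at t=0.793: each vertex is (1-t)·p0[i] + t·p1[i].
  v1: (1-0.793)·(-1.66,1.17) + 0.793·(-3.85,1.35) = (-3.3967,1.3127)
  v2: (1-0.793)·(-3.19,-2.46) + 0.793·(-3.89,-2.33) = (-3.7451,-2.3569)
  v3: (1-0.793)·(-0.64,-3.25) + 0.793·(-2.01,-3.57) = (-1.7264,-3.5038)
  v4: (1-0.793)·(2.49,-0.31) + 0.793·(2.98,-0.93) = (2.8786,-0.8017)
Perimeter = Σ |v_{i+1} − v_i|:
  edge 1→2: √(-0.3484² + -3.6696²) = 3.6862 (running 3.6862)
  edge 2→3: √(2.0187² + -1.1468²) = 2.3217 (running 6.0079)
  edge 3→4: √(4.6050² + 2.7021²) = 5.3392 (running 11.3471)
  edge 4→1: √(-6.2752² + 2.1144²) = 6.6219 (running 17.9690)
Perimeter = 17.9690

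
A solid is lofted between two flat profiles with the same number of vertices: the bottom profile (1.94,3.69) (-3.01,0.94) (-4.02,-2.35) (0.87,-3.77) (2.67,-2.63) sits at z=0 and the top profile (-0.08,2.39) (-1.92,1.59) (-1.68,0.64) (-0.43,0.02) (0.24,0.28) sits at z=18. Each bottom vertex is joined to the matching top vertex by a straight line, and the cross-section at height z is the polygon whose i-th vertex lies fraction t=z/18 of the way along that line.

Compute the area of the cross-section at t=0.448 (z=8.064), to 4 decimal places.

Area at t=0.448: 15.4740

Cross-section at t=0.448: each vertex is (1-t)·p0[i] + t·p1[i].
  v1: (1-0.448)·(1.94,3.69) + 0.448·(-0.08,2.39) = (1.0350,3.1076)
  v2: (1-0.448)·(-3.01,0.94) + 0.448·(-1.92,1.59) = (-2.5217,1.2312)
  v3: (1-0.448)·(-4.02,-2.35) + 0.448·(-1.68,0.64) = (-2.9717,-1.0105)
  v4: (1-0.448)·(0.87,-3.77) + 0.448·(-0.43,0.02) = (0.2876,-2.0721)
  v5: (1-0.448)·(2.67,-2.63) + 0.448·(0.24,0.28) = (1.5814,-1.3263)
Shoelace sum Σ(x_i·y_{i+1} − x_{i+1}·y_i):
  i=1: 1.0350·1.2312 − -2.5217·3.1076 = +9.1107 (running +9.1107)
  i=2: -2.5217·-1.0105 − -2.9717·1.2312 = +6.2068 (running +15.3176)
  i=3: -2.9717·-2.0721 − 0.2876·-1.0105 = +6.4482 (running +21.7657)
  i=4: 0.2876·-1.3263 − 1.5814·-2.0721 = +2.8953 (running +24.6610)
  i=5: 1.5814·3.1076 − 1.0350·-1.3263 = +6.2870 (running +30.9480)
Area = |Σ|/2 = |30.9480|/2 = 15.4740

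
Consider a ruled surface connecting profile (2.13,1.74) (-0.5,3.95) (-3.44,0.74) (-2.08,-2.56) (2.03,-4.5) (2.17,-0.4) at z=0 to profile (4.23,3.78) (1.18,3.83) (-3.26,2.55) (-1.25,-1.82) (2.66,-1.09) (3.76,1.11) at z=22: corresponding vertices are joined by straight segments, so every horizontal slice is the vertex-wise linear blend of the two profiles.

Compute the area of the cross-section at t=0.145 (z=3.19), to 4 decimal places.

Cross-section at t=0.145: each vertex is (1-t)·p0[i] + t·p1[i].
  v1: (1-0.145)·(2.13,1.74) + 0.145·(4.23,3.78) = (2.4345,2.0358)
  v2: (1-0.145)·(-0.5,3.95) + 0.145·(1.18,3.83) = (-0.2564,3.9326)
  v3: (1-0.145)·(-3.44,0.74) + 0.145·(-3.26,2.55) = (-3.4139,1.0024)
  v4: (1-0.145)·(-2.08,-2.56) + 0.145·(-1.25,-1.82) = (-1.9596,-2.4527)
  v5: (1-0.145)·(2.03,-4.5) + 0.145·(2.66,-1.09) = (2.1213,-4.0056)
  v6: (1-0.145)·(2.17,-0.4) + 0.145·(3.76,1.11) = (2.4005,-0.1811)
Shoelace sum Σ(x_i·y_{i+1} − x_{i+1}·y_i):
  i=1: 2.4345·3.9326 − -0.2564·2.0358 = +10.0959 (running +10.0959)
  i=2: -0.2564·1.0024 − -3.4139·3.9326 = +13.1685 (running +23.2644)
  i=3: -3.4139·-2.4527 − -1.9596·1.0024 = +10.3377 (running +33.6021)
  i=4: -1.9596·-4.0056 − 2.1213·-2.4527 = +13.0525 (running +46.6546)
  i=5: 2.1213·-0.1811 − 2.4005·-4.0056 = +9.2315 (running +55.8861)
  i=6: 2.4005·2.0358 − 2.4345·-0.1811 = +5.3278 (running +61.2139)
Area = |Σ|/2 = |61.2139|/2 = 30.6069

Area at t=0.145: 30.6069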